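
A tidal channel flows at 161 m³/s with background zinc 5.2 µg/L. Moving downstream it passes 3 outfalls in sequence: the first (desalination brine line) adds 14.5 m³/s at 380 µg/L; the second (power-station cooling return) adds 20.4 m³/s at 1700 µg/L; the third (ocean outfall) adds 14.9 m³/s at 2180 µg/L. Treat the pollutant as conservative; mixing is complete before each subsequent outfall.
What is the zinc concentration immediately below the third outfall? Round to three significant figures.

Below outfall 1: Q → 175.5 m³/s, C = (161.0·5.200 + 14.50·380.0)/175.5 = 36.17 µg/L.
Below outfall 2: Q → 195.9 m³/s, C = (175.5·36.17 + 20.40·1700)/195.9 = 209.4 µg/L.
Below outfall 3: Q → 210.8 m³/s, C = (195.9·209.4 + 14.90·2180)/210.8 = 348.7 µg/L.

349 µg/L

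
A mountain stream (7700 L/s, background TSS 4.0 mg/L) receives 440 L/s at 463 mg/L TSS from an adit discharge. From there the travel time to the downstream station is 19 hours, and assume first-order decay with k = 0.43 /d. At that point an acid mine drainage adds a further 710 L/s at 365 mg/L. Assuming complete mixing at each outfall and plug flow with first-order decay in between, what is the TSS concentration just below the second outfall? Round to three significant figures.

Mass balance: C = (7700·4.000 + 440.0·463.0) / 8140 = 234500/8140 = 28.81 mg/L; combined flow 8140 L/s.
Decay over the reach: 28.81·exp(−kt) = 28.81·0.7115 = 20.50 mg/L.
Second outfall: C = (8140·20.50 + 710.0·365.0)/8850 = 48.14 mg/L.

48.1 mg/L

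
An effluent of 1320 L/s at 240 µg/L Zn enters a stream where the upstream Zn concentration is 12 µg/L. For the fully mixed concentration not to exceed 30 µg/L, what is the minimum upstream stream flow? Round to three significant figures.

Set C_mix = 30: (Q·12.00 + 1320·240.0) / (Q + 1320) = 30
→ Q = 1320·(240.0 − 30)/(30 − 12.00) = 15400 L/s.

15400 L/s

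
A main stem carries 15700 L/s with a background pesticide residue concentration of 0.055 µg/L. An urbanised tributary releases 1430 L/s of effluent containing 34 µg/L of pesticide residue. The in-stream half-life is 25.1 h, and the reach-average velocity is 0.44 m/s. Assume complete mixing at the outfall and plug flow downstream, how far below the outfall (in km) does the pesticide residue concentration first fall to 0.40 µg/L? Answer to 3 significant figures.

After mixing, C = (15700·0.05500 + 1430·34.00) / 17130 = 49480/17130 = 2.889 µg/L.
Half-life 25.1 h → k = ln 2 / 25.1 = 0.02762 h⁻¹ = 0.6628 d⁻¹.
Set 2.889·exp(−k·t) = 0.40 → t = ln(2.889/0.40)/k = 257700 s = 71.59 h.
Distance = v·t = 0.44·257700 = 113400 m = 113.4 km.

113 km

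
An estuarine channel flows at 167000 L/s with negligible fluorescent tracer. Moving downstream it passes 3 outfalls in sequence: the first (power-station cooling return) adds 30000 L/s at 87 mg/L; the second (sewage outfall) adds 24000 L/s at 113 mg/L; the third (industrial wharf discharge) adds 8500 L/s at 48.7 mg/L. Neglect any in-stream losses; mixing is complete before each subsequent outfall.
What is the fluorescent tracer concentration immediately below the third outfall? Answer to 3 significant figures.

After outfall 1: Q = 167000 + 30000 = 197000 L/s; C = (167000·0 + 30000·87.00)/197000 = 13.25 mg/L.
After outfall 2: Q = 197000 + 24000 = 221000 L/s; C = (197000·13.25 + 24000·113.0)/221000 = 24.08 mg/L.
After outfall 3: Q = 221000 + 8500 = 229500 L/s; C = (221000·24.08 + 8500·48.70)/229500 = 24.99 mg/L.

25.0 mg/L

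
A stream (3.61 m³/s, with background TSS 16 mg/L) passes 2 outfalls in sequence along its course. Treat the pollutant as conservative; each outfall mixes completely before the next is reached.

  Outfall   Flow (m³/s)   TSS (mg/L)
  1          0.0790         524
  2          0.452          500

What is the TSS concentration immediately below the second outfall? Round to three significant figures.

Outfall 1: combined Q = 3.689 m³/s; C = (3.610·16.00 + 0.07900·524.0)/3.689 = 26.88 mg/L.
Outfall 2: combined Q = 4.141 m³/s; C = (3.689·26.88 + 0.4520·500.0)/4.141 = 78.52 mg/L.

78.5 mg/L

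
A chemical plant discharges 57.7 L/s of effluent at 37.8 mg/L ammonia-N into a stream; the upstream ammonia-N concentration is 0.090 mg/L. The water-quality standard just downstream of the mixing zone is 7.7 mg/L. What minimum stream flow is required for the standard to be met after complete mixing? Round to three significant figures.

Set C_mix = 7.7: (Q·0.09000 + 57.70·37.80) / (Q + 57.70) = 7.7
→ Q = 57.70·(37.80 − 7.7)/(7.7 − 0.09000) = 228.2 L/s.

228 L/s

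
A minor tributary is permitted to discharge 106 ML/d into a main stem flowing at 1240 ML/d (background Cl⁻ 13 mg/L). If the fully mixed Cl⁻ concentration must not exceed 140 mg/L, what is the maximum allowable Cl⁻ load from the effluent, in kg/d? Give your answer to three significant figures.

Mass balance at the limit: 1240·13.00 + 106.0·Cₑ = 1346·140 → Cₑ = 1626 mg/L.
106.0 ML/d = 1.227 m³/s. Load = 1.227 m³/s × 1626 g/m³ × 86 400 s/d = 172300 kg/d.

172000 kg/d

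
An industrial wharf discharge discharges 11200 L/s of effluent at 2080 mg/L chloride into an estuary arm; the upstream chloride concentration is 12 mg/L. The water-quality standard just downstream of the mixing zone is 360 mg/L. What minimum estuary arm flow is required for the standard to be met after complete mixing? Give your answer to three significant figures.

Set C_mix = 360: (Q·12.00 + 11200·2080) / (Q + 11200) = 360
→ Q = 11200·(2080 − 360)/(360 − 12.00) = 55360 L/s.

55400 L/s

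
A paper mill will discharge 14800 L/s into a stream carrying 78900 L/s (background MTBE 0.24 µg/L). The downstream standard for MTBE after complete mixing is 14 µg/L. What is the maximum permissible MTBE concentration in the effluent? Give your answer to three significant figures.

87.4 µg/L

At the limit, (Qr·Cr + Qe·Cₑ)/(Qr + Qe) = 14:
Cₑ = (93700·14 − 78900·0.2400) / 14800 = 87.36 µg/L.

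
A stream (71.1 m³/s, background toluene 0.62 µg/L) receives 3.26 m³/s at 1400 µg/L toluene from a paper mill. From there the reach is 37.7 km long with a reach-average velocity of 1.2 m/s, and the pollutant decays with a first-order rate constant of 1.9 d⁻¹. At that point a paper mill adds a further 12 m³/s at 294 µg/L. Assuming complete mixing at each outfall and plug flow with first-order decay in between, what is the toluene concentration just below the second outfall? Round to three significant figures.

After mixing, C = (71.10·0.6200 + 3.260·1400) / 74.36 = 4608/74.36 = 61.97 µg/L; combined flow 74.36 m³/s.
Travel time t = 37.7·1000 / 1.2 = 31420 s = 8.727 h.
After decay, C = 61.97 × e^(−kt) = 61.97 × 0.5011 = 31.06 µg/L.
At the second outfall, C = (74.36·31.06 + 12.00·294.0) / (74.36 + 12.00) = 67.59 µg/L.

67.6 µg/L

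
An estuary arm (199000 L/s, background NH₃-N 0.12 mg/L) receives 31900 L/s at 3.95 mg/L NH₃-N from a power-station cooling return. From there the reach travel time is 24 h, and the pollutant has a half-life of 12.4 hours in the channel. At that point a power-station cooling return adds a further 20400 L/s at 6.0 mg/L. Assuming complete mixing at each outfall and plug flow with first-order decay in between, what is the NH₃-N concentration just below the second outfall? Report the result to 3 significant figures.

Mass balance: C = (199000·0.1200 + 31900·3.950) / 230900 = 149900/230900 = 0.6491 mg/L; combined flow 230900 L/s.
Half-life 12.4 h → k = ln 2 / 12.4 = 0.05590 h⁻¹ = 1.342 d⁻¹.
First-order decay: C = 0.6491·exp(−k·t) = 0.6491·0.2614 = 0.1697 mg/L.
Second outfall: C = (230900·0.1697 + 20400·6.000)/251300 = 0.6430 mg/L.

0.643 mg/L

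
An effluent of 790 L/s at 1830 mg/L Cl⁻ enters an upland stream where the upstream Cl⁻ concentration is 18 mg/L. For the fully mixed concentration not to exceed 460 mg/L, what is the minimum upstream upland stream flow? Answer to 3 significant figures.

Set C_mix = 460: (Q·18.00 + 790.0·1830) / (Q + 790.0) = 460
→ Q = 790.0·(1830 − 460)/(460 − 18.00) = 2449 L/s.

2450 L/s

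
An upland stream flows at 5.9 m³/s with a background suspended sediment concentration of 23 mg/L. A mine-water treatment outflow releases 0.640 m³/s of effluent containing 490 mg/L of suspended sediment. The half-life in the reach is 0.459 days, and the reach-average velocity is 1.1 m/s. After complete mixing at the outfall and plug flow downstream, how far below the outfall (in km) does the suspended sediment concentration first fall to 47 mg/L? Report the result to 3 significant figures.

Flow-weighted average: C = (5.900·23.00 + 0.6400·490.0) / 6.540 = 449.3/6.540 = 68.70 mg/L.
Half-life 0.459 d → k = ln 2 / 0.459 = 1.510 d⁻¹.
Set 68.70·exp(−k·t) = 47 → t = ln(68.70/47)/k = 21720 s = 6.033 h.
Distance = v·t = 1.1·21720 = 23890 m = 23.89 km.

23.9 km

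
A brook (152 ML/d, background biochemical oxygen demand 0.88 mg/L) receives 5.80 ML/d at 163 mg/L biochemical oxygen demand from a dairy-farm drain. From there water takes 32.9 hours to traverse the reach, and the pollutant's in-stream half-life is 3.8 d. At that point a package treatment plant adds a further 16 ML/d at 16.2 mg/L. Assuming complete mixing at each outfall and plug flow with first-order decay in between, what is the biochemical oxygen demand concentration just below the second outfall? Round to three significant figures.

6.33 mg/L

After mixing, C = (152.0·0.8800 + 5.800·163.0) / 157.8 = 1079/157.8 = 6.839 mg/L; combined flow 157.8 ML/d.
Half-life 3.8 d → k = ln 2 / 3.8 = 0.1824 d⁻¹.
Decay over the reach: 6.839·exp(−kt) = 6.839·0.7788 = 5.326 mg/L.
At the second outfall, C = (157.8·5.326 + 16.00·16.20) / (157.8 + 16.00) = 6.327 mg/L.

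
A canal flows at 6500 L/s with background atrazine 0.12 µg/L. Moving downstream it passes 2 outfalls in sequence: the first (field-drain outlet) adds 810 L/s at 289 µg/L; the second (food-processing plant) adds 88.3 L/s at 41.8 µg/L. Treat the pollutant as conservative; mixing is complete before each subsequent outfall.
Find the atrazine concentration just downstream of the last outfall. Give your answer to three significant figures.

32.2 µg/L

After outfall 1: Q = 6500 + 810.0 = 7310 L/s; C = (6500·0.1200 + 810.0·289.0)/7310 = 32.13 µg/L.
After outfall 2: Q = 7310 + 88.30 = 7398 L/s; C = (7310·32.13 + 88.30·41.80)/7398 = 32.25 µg/L.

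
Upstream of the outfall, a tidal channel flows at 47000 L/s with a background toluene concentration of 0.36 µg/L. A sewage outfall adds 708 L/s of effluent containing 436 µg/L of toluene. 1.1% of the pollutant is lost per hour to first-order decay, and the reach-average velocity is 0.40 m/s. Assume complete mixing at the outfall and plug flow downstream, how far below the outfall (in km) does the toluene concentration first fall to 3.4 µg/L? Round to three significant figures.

90.7 km

Conservation of mass: C = (47000·0.3600 + 708.0·436.0) / 47710 = 325600/47710 = 6.825 µg/L.
1.1%/h lost → k = −ln(1 − 0.011) = 0.01106 h⁻¹.
Set 6.825·exp(−k·t) = 3.4 → t = ln(6.825/3.4)/k = 226800 s = 63.00 h.
Distance = v·t = 0.40·226800 = 90720 m = 90.72 km.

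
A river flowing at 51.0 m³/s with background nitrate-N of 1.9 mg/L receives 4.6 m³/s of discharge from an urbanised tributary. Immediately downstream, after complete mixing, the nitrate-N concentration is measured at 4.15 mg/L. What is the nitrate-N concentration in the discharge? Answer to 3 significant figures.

29.1 mg/L

Mass balance: 51.00·1.900 + 4.600·Cₑ = 55.60·4.150
→ Cₑ = (55.60·4.150 − 51.00·1.900) / 4.600 = 29.10 mg/L.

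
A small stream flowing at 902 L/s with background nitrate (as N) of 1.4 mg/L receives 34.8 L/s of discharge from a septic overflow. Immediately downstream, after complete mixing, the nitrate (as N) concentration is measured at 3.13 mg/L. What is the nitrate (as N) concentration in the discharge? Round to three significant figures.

48.0 mg/L

Mass balance: 902.0·1.400 + 34.80·Cₑ = 936.8·3.130
→ Cₑ = (936.8·3.130 − 902.0·1.400) / 34.80 = 47.97 mg/L.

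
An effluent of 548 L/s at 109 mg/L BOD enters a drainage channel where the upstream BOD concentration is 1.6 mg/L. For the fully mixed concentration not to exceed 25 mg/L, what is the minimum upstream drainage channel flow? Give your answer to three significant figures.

1970 L/s

Set C_mix = 25: (Q·1.600 + 548.0·109.0) / (Q + 548.0) = 25
→ Q = 548.0·(109.0 − 25)/(25 − 1.600) = 1967 L/s.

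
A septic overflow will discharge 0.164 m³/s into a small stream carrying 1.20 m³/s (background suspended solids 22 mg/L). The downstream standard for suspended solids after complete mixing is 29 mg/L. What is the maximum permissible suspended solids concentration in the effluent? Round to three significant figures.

80.2 mg/L

At the limit, (Qr·Cr + Qe·Cₑ)/(Qr + Qe) = 29:
Cₑ = (1.364·29 − 1.200·22.00) / 0.1640 = 80.22 mg/L.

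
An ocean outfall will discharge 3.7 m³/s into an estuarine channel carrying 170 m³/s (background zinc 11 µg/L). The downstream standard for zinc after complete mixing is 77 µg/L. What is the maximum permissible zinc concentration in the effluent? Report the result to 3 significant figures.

At the limit, (Qr·Cr + Qe·Cₑ)/(Qr + Qe) = 77:
Cₑ = (173.7·77 − 170.0·11.00) / 3.700 = 3109 µg/L.

3110 µg/L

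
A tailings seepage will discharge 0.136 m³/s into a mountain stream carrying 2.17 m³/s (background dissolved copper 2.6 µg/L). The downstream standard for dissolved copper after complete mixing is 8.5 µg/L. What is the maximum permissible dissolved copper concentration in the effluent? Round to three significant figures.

103 µg/L

At the limit, (Qr·Cr + Qe·Cₑ)/(Qr + Qe) = 8.5:
Cₑ = (2.306·8.5 − 2.170·2.600) / 0.1360 = 102.6 µg/L.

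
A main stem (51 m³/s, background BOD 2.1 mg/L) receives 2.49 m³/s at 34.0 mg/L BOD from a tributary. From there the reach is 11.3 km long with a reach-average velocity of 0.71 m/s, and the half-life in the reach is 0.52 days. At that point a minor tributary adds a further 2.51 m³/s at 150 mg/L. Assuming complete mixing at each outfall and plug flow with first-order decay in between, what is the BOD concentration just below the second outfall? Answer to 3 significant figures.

Flow-weighted average: C = (51.00·2.100 + 2.490·34.00) / 53.49 = 191.8/53.49 = 3.585 mg/L; combined flow 53.49 m³/s.
Travel time t = 11.3·1000 / 0.71 = 15920 s = 4.421 h.
Half-life 0.52 d → k = ln 2 / 0.52 = 1.333 d⁻¹.
After decay, C = 3.585 × e^(−kt) = 3.585 × 0.7823 = 2.804 mg/L.
Second outfall: C = (53.49·2.804 + 2.510·150.0)/56.00 = 9.402 mg/L.

9.40 mg/L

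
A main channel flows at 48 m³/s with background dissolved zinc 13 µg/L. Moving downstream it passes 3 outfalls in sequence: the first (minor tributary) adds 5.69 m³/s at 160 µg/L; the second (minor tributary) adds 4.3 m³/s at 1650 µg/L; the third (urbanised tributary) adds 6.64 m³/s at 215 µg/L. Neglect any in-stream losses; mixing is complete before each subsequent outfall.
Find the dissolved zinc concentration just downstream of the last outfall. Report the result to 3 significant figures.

Outfall 1: combined Q = 53.69 m³/s; C = (48.00·13.00 + 5.690·160.0)/53.69 = 28.58 µg/L.
Outfall 2: combined Q = 57.99 m³/s; C = (53.69·28.58 + 4.300·1650)/57.99 = 148.8 µg/L.
Outfall 3: combined Q = 64.63 m³/s; C = (57.99·148.8 + 6.640·215.0)/64.63 = 155.6 µg/L.

156 µg/L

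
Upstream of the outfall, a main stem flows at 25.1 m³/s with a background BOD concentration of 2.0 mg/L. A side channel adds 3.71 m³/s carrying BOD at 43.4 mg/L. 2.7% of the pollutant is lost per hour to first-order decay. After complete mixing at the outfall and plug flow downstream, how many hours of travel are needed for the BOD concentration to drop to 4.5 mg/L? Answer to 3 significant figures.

Mass balance: C = (25.10·2.000 + 3.710·43.40) / 28.81 = 211.2/28.81 = 7.331 mg/L.
2.7%/h lost → k = −ln(1 − 0.027) = 0.02737 h⁻¹.
7.331·exp(−k·t) = 4.5 → t = ln(7.331/4.5)/k = 64190 s = 17.83 h.

17.8 h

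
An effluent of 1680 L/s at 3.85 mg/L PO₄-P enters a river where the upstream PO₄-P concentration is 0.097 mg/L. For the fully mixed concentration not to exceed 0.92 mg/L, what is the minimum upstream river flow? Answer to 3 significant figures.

5980 L/s

Set C_mix = 0.92: (Q·0.09700 + 1680·3.850) / (Q + 1680) = 0.92
→ Q = 1680·(3.850 − 0.92)/(0.92 − 0.09700) = 5981 L/s.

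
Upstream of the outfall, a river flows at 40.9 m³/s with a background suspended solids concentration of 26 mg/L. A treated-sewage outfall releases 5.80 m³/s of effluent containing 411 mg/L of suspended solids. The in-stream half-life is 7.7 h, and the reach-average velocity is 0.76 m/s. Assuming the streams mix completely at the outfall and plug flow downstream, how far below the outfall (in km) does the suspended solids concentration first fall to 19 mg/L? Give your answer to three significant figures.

Conservation of mass: C = (40.90·26.00 + 5.800·411.0) / 46.70 = 3447/46.70 = 73.82 mg/L.
Half-life 7.7 h → k = ln 2 / 7.7 = 0.09002 h⁻¹ = 2.160 d⁻¹.
Set 73.82·exp(−k·t) = 19 → t = ln(73.82/19)/k = 54270 s = 15.08 h.
Distance = v·t = 0.76·54270 = 41250 m = 41.25 km.

41.2 km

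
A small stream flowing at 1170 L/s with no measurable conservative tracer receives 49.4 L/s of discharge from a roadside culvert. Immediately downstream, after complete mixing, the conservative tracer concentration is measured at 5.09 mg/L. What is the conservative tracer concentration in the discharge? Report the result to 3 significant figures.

Mass balance: 1170·0 + 49.40·Cₑ = 1219·5.090
→ Cₑ = (1219·5.090 − 1170·0) / 49.40 = 125.6 mg/L.

126 mg/L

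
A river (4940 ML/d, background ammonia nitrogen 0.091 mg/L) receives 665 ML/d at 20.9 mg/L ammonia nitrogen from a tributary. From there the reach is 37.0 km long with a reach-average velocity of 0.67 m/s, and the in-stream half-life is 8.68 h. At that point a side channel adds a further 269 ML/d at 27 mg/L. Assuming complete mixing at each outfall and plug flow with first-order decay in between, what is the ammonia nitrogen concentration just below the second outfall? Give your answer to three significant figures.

1.95 mg/L

Conservation of mass: C = (4940·0.09100 + 665.0·20.90) / 5605 = 14350/5605 = 2.560 mg/L; combined flow 5605 ML/d.
Travel time t = 37.0·1000 / 0.67 = 55220 s = 15.34 h.
Half-life 8.68 h → k = ln 2 / 8.68 = 0.07986 h⁻¹ = 1.917 d⁻¹.
After decay, C = 2.560 × e^(−kt) = 2.560 × 0.2938 = 0.7520 mg/L.
At the second outfall, C = (5605·0.7520 + 269.0·27.00) / (5605 + 269.0) = 1.954 mg/L.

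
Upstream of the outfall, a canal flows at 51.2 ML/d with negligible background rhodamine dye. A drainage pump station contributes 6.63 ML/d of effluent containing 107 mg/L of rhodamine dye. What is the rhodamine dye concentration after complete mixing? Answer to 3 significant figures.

12.3 mg/L

Conservation of mass: C = (51.20·0 + 6.630·107.0) / 57.83 = 709.4/57.83 = 12.27 mg/L.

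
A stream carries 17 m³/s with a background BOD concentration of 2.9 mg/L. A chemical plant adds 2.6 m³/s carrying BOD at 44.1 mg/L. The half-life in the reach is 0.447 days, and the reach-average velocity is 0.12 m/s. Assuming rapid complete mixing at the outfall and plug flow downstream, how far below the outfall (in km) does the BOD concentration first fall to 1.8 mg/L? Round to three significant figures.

Mixed concentration C = ΣQC/ΣQ = (17.00·2.900 + 2.600·44.10) / 19.60 = 164.0/19.60 = 8.365 mg/L.
Half-life 0.447 d → k = ln 2 / 0.447 = 1.551 d⁻¹.
Set 8.365·exp(−k·t) = 1.8 → t = ln(8.365/1.8)/k = 85600 s = 23.78 h.
Distance = v·t = 0.12·85600 = 10270 m = 10.27 km.

10.3 km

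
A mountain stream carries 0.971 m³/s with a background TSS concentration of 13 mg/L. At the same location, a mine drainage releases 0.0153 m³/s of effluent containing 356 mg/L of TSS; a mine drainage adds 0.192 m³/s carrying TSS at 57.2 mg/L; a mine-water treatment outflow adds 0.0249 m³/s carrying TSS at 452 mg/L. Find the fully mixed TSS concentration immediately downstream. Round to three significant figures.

33.5 mg/L

Mass balance: C = (0.9710·13.00 + 0.01530·356.0 + 0.1920·57.20 + 0.02490·452.0) / 1.203 = 40.31/1.203 = 33.50 mg/L.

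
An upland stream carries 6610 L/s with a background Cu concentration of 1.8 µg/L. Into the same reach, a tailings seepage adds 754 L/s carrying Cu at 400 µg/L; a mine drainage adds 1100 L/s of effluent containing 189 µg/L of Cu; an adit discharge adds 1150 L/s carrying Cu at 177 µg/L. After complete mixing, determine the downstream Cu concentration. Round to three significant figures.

75.4 µg/L

After mixing, C = (6610·1.800 + 754.0·400.0 + 1100·189.0 + 1150·177.0) / 9614 = 724900/9614 = 75.41 µg/L.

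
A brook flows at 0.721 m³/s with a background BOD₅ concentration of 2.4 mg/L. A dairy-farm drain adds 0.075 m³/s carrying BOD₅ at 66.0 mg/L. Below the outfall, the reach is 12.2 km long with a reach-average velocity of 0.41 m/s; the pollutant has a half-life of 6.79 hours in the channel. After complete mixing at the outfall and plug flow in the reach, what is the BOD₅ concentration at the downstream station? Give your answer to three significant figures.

After mixing, C = (0.7210·2.400 + 0.07500·66.00) / 0.7960 = 6.680/0.7960 = 8.392 mg/L.
Travel time t = 12.2·1000 / 0.41 = 29760 s = 8.266 h.
Half-life 6.79 h → k = ln 2 / 6.79 = 0.1021 h⁻¹ = 2.450 d⁻¹.
After decay, C = 8.392 × e^(−kt) = 8.392 × 0.4301 = 3.609 mg/L.

3.61 mg/L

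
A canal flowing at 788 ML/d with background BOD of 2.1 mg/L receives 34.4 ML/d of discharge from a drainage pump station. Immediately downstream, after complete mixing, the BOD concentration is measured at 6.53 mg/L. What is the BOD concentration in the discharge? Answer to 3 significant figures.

Mass balance: 788.0·2.100 + 34.40·Cₑ = 822.4·6.530
→ Cₑ = (822.4·6.530 − 788.0·2.100) / 34.40 = 108.0 mg/L.

108 mg/L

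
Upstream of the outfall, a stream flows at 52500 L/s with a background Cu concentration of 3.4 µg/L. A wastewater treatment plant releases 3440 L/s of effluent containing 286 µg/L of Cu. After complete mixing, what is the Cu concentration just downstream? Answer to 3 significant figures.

20.8 µg/L

Mass balance: C = (52500·3.400 + 3440·286.0) / 55940 = 1162000/55940 = 20.78 µg/L.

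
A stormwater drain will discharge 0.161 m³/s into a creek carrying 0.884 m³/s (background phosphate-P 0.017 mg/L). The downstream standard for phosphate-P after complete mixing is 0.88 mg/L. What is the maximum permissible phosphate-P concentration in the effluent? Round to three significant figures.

5.62 mg/L

At the limit, (Qr·Cr + Qe·Cₑ)/(Qr + Qe) = 0.88:
Cₑ = (1.045·0.88 − 0.8840·0.01700) / 0.1610 = 5.618 mg/L.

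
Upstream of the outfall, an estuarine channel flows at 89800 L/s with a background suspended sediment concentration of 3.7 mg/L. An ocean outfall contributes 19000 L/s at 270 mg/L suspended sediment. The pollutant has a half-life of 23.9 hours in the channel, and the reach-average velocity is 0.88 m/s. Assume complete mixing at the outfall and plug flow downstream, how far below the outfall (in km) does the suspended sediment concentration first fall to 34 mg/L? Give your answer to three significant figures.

42.6 km

Mixed concentration C = ΣQC/ΣQ = (89800·3.700 + 19000·270.0) / 108800 = 5462000/108800 = 50.20 mg/L.
Half-life 23.9 h → k = ln 2 / 23.9 = 0.02900 h⁻¹ = 0.6960 d⁻¹.
Set 50.20·exp(−k·t) = 34 → t = ln(50.20/34)/k = 48380 s = 13.44 h.
Distance = v·t = 0.88·48380 = 42570 m = 42.57 km.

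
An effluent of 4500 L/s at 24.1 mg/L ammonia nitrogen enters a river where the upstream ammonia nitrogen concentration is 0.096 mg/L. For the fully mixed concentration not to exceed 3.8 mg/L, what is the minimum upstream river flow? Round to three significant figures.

Set C_mix = 3.8: (Q·0.09600 + 4500·24.10) / (Q + 4500) = 3.8
→ Q = 4500·(24.10 − 3.8)/(3.8 − 0.09600) = 24660 L/s.

24700 L/s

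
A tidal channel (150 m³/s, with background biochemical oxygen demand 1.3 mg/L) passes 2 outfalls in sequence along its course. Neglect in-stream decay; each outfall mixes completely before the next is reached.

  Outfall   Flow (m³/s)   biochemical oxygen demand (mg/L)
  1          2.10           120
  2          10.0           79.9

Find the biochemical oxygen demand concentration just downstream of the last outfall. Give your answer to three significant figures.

7.69 mg/L

After outfall 1: Q = 150.0 + 2.100 = 152.1 m³/s; C = (150.0·1.300 + 2.100·120.0)/152.1 = 2.939 mg/L.
After outfall 2: Q = 152.1 + 10.00 = 162.1 m³/s; C = (152.1·2.939 + 10.00·79.90)/162.1 = 7.687 mg/L.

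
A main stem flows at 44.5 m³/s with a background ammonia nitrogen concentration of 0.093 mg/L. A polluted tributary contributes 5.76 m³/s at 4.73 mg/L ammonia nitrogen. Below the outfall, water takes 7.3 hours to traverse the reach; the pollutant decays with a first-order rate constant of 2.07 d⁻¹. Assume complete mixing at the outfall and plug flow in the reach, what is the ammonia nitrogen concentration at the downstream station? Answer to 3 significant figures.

Mass balance: C = (44.50·0.09300 + 5.760·4.730) / 50.26 = 31.38/50.26 = 0.6244 mg/L.
Applying C = C₀e^(−kt): 0.6244 × 0.5328 = 0.3327 mg/L.

0.333 mg/L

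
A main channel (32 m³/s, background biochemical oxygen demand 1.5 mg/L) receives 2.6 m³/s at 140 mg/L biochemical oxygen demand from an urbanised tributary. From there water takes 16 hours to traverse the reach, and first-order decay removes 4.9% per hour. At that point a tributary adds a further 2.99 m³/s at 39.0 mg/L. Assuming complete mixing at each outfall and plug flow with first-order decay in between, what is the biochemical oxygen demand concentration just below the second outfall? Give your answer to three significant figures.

8.01 mg/L

After mixing, C = (32.00·1.500 + 2.600·140.0) / 34.60 = 412.0/34.60 = 11.91 mg/L; combined flow 34.60 m³/s.
4.9%/h lost → k = −ln(1 − 0.049) = 0.05024 h⁻¹.
Decay over the reach: 11.91·exp(−kt) = 11.91·0.4476 = 5.330 mg/L.
Second outfall: C = (34.60·5.330 + 2.990·39.00)/37.59 = 8.008 mg/L.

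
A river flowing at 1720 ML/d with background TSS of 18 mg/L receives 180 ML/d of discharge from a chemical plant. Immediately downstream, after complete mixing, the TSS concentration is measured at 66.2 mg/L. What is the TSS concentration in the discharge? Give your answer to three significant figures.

527 mg/L

Mass balance: 1720·18.00 + 180.0·Cₑ = 1900·66.20
→ Cₑ = (1900·66.20 − 1720·18.00) / 180.0 = 526.8 mg/L.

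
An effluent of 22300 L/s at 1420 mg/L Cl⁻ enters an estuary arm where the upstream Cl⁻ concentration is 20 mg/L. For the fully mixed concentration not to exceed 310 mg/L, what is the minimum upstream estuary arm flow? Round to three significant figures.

85400 L/s

Set C_mix = 310: (Q·20.00 + 22300·1420) / (Q + 22300) = 310
→ Q = 22300·(1420 − 310)/(310 − 20.00) = 85360 L/s.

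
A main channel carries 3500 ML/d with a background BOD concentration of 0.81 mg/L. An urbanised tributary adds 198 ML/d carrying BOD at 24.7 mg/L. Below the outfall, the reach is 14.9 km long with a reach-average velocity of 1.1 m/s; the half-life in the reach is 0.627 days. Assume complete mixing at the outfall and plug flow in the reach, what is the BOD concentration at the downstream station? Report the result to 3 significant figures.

Conservation of mass: C = (3500·0.8100 + 198.0·24.70) / 3698 = 7726/3698 = 2.089 mg/L.
Travel time t = 14.9·1000 / 1.1 = 13550 s = 3.763 h.
Half-life 0.627 d → k = ln 2 / 0.627 = 1.105 d⁻¹.
Applying C = C₀e^(−kt): 2.089 × 0.8409 = 1.757 mg/L.

1.76 mg/L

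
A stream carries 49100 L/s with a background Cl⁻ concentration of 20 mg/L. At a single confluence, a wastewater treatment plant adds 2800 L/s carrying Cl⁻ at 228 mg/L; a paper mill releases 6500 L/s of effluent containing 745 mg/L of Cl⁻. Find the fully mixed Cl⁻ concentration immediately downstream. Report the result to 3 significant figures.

111 mg/L

Mixed concentration C = ΣQC/ΣQ = (49100·20.00 + 2800·228.0 + 6500·745.0) / 58400 = 6463000/58400 = 110.7 mg/L.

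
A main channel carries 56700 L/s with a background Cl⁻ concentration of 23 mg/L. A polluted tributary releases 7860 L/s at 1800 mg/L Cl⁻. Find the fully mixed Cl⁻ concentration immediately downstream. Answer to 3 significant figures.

Mass balance: C = (56700·23.00 + 7860·1800) / 64560 = 15450000/64560 = 239.3 mg/L.

239 mg/L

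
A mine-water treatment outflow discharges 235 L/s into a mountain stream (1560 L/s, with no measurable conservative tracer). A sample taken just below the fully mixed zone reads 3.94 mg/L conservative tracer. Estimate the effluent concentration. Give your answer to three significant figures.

Mass balance: 1560·0 + 235.0·Cₑ = 1795·3.940
→ Cₑ = (1795·3.940 − 1560·0) / 235.0 = 30.09 mg/L.

30.1 mg/L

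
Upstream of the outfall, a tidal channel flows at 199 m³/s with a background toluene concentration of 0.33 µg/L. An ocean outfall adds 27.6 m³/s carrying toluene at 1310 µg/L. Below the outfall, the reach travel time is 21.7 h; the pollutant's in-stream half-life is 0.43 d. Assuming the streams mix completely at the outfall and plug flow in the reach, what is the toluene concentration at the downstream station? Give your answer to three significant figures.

Mass balance: C = (199.0·0.3300 + 27.60·1310) / 226.6 = 36220/226.6 = 159.8 µg/L.
Half-life 0.43 d → k = ln 2 / 0.43 = 1.612 d⁻¹.
Applying C = C₀e^(−kt): 159.8 × 0.2328 = 37.22 µg/L.

37.2 µg/L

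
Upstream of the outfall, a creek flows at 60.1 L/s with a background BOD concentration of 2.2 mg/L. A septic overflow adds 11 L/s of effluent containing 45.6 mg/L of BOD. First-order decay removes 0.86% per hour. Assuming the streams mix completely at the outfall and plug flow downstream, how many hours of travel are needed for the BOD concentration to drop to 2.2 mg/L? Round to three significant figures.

Mixed concentration C = ΣQC/ΣQ = (60.10·2.200 + 11.00·45.60) / 71.10 = 633.8/71.10 = 8.914 mg/L.
0.86%/h lost → k = −ln(1 − 0.0086) = 0.008637 h⁻¹.
8.914·exp(−k·t) = 2.2 → t = ln(8.914/2.2)/k = 583200 s = 162.0 h.

162 h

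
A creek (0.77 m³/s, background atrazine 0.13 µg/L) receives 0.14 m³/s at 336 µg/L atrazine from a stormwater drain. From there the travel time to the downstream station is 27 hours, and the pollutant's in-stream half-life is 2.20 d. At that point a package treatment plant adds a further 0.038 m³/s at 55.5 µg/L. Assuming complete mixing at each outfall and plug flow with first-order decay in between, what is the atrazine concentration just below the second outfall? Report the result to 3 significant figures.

37.1 µg/L

Conservation of mass: C = (0.7700·0.1300 + 0.1400·336.0) / 0.9100 = 47.14/0.9100 = 51.80 µg/L; combined flow 0.9100 m³/s.
Half-life 2.20 d → k = ln 2 / 2.20 = 0.3151 d⁻¹.
First-order decay: C = 51.80·exp(−k·t) = 51.80·0.7016 = 36.34 µg/L.
Second outfall: C = (0.9100·36.34 + 0.03800·55.50)/0.9480 = 37.11 µg/L.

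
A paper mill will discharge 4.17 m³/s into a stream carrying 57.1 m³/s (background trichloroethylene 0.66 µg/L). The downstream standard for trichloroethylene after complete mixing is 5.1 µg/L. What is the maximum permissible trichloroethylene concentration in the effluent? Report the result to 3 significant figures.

At the limit, (Qr·Cr + Qe·Cₑ)/(Qr + Qe) = 5.1:
Cₑ = (61.27·5.1 − 57.10·0.6600) / 4.170 = 65.90 µg/L.

65.9 µg/L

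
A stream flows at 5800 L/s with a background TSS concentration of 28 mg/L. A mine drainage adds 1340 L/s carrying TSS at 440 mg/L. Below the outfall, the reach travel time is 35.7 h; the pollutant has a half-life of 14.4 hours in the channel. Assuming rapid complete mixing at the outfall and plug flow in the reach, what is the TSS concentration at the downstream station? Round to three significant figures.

Conservation of mass: C = (5800·28.00 + 1340·440.0) / 7140 = 752000/7140 = 105.3 mg/L.
Half-life 14.4 h → k = ln 2 / 14.4 = 0.04814 h⁻¹ = 1.155 d⁻¹.
Applying C = C₀e^(−kt): 105.3 × 0.1793 = 18.89 mg/L.

18.9 mg/L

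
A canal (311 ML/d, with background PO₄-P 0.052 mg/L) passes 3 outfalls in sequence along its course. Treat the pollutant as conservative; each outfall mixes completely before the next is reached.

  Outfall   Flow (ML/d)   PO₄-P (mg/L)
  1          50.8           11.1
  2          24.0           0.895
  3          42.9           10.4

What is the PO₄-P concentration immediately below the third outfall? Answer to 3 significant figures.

2.44 mg/L

Outfall 1: combined Q = 361.8 ML/d; C = (311.0·0.05200 + 50.80·11.10)/361.8 = 1.603 mg/L.
Outfall 2: combined Q = 385.8 ML/d; C = (361.8·1.603 + 24.00·0.8950)/385.8 = 1.559 mg/L.
Outfall 3: combined Q = 428.7 ML/d; C = (385.8·1.559 + 42.90·10.40)/428.7 = 2.444 mg/L.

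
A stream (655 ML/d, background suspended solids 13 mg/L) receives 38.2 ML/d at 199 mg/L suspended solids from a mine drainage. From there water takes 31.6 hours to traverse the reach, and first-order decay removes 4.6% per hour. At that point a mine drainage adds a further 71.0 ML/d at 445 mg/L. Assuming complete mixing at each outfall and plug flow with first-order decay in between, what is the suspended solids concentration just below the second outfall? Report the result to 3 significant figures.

46.1 mg/L

Conservation of mass: C = (655.0·13.00 + 38.20·199.0) / 693.2 = 16120/693.2 = 23.25 mg/L; combined flow 693.2 ML/d.
4.6%/h lost → k = −ln(1 − 0.046) = 0.04709 h⁻¹.
After decay, C = 23.25 × e^(−kt) = 23.25 × 0.2258 = 5.250 mg/L.
At the second outfall, C = (693.2·5.250 + 71.00·445.0) / (693.2 + 71.00) = 46.11 mg/L.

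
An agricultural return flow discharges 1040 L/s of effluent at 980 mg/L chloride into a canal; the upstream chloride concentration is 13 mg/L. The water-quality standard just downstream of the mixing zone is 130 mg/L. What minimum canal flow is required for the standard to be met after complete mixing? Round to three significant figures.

Set C_mix = 130: (Q·13.00 + 1040·980.0) / (Q + 1040) = 130
→ Q = 1040·(980.0 − 130)/(130 − 13.00) = 7556 L/s.

7560 L/s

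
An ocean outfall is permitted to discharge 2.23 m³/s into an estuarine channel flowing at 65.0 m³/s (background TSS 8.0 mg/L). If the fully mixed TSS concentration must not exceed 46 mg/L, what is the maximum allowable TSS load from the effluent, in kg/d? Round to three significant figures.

Mass balance at the limit: 65.00·8.000 + 2.230·Cₑ = 67.23·46 → Cₑ = 1154 mg/L.
Load = 2.230 m³/s × 1154 g/m³ × 86 400 s/d = 222300 kg/d.

222000 kg/d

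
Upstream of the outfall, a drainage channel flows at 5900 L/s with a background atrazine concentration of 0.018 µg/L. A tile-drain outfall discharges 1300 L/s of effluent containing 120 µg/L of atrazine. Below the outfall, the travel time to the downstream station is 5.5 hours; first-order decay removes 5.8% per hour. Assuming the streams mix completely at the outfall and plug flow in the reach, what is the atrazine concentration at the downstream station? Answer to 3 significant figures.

15.6 µg/L

Mass balance: C = (5900·0.01800 + 1300·120.0) / 7200 = 156100/7200 = 21.68 µg/L.
5.8%/h lost → k = −ln(1 − 0.058) = 0.05975 h⁻¹.
After decay, C = 21.68 × e^(−kt) = 21.68 × 0.7199 = 15.61 µg/L.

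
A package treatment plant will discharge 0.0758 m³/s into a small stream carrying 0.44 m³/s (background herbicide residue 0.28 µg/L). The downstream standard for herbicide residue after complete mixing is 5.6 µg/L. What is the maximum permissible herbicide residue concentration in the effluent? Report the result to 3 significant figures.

36.5 µg/L

At the limit, (Qr·Cr + Qe·Cₑ)/(Qr + Qe) = 5.6:
Cₑ = (0.5158·5.6 − 0.4400·0.2800) / 0.07580 = 36.48 µg/L.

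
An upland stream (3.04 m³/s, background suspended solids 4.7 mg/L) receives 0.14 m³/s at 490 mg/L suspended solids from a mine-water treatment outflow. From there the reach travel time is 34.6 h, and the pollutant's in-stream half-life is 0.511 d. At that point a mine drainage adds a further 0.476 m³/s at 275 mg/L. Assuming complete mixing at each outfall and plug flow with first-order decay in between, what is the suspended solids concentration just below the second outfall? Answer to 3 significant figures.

39.0 mg/L

Conservation of mass: C = (3.040·4.700 + 0.1400·490.0) / 3.180 = 82.89/3.180 = 26.07 mg/L; combined flow 3.180 m³/s.
Half-life 0.511 d → k = ln 2 / 0.511 = 1.356 d⁻¹.
Applying C = C₀e^(−kt): 26.07 × 0.1415 = 3.688 mg/L.
At the second outfall, C = (3.180·3.688 + 0.4760·275.0) / (3.180 + 0.4760) = 39.01 mg/L.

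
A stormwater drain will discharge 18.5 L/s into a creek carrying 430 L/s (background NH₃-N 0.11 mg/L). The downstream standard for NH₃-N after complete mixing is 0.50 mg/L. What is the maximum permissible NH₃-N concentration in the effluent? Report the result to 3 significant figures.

At the limit, (Qr·Cr + Qe·Cₑ)/(Qr + Qe) = 0.50:
Cₑ = (448.5·0.50 − 430.0·0.1100) / 18.50 = 9.565 mg/L.

9.56 mg/L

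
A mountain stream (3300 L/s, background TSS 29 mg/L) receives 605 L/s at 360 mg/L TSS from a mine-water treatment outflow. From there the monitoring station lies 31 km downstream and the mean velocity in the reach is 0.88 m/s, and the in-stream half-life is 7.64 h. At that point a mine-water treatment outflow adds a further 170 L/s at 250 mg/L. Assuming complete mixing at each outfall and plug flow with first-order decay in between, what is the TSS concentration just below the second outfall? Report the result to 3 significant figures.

42.1 mg/L

Flow-weighted average: C = (3300·29.00 + 605.0·360.0) / 3905 = 313500/3905 = 80.28 mg/L; combined flow 3905 L/s.
Travel time t = 31·1000 / 0.88 = 35230 s = 9.785 h.
Half-life 7.64 h → k = ln 2 / 7.64 = 0.09073 h⁻¹ = 2.177 d⁻¹.
After decay, C = 80.28 × e^(−kt) = 80.28 × 0.4116 = 33.04 mg/L.
Second outfall: C = (3905·33.04 + 170.0·250.0)/4075 = 42.09 mg/L.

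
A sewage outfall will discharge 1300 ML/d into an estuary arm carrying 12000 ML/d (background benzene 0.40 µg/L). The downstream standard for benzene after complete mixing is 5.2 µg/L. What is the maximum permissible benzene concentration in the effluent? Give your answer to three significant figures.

At the limit, (Qr·Cr + Qe·Cₑ)/(Qr + Qe) = 5.2:
Cₑ = (13300·5.2 − 12000·0.4000) / 1300 = 49.51 µg/L.

49.5 µg/L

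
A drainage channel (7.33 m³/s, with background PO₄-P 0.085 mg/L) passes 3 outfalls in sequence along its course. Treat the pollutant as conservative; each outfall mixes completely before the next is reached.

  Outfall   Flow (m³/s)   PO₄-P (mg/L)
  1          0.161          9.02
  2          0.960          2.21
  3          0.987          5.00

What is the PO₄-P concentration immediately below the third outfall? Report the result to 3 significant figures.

0.968 mg/L

After outfall 1: Q = 7.330 + 0.1610 = 7.491 m³/s; C = (7.330·0.08500 + 0.1610·9.020)/7.491 = 0.2770 mg/L.
After outfall 2: Q = 7.491 + 0.9600 = 8.451 m³/s; C = (7.491·0.2770 + 0.9600·2.210)/8.451 = 0.4966 mg/L.
After outfall 3: Q = 8.451 + 0.9870 = 9.438 m³/s; C = (8.451·0.4966 + 0.9870·5.000)/9.438 = 0.9676 mg/L.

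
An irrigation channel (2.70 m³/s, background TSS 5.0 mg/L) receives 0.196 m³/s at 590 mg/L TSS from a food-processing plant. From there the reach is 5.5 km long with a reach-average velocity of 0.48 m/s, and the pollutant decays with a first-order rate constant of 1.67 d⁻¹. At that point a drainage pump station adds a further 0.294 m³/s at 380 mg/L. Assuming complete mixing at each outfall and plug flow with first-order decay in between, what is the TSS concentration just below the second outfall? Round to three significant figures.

67.5 mg/L

Flow-weighted average: C = (2.700·5.000 + 0.1960·590.0) / 2.896 = 129.1/2.896 = 44.59 mg/L; combined flow 2.896 m³/s.
Travel time t = 5.5·1000 / 0.48 = 11460 s = 3.183 h.
After decay, C = 44.59 × e^(−kt) = 44.59 × 0.8013 = 35.73 mg/L.
Second outfall: C = (2.896·35.73 + 0.2940·380.0)/3.190 = 67.46 mg/L.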